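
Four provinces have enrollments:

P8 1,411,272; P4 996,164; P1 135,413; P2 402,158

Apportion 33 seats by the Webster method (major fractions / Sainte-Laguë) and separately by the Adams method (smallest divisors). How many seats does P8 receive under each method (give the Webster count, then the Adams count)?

Webster: P8 16, P4 11, P1 2, P2 4.
Adams: P8 15, P4 11, P1 2, P2 5.
P8 gets 16 under Webster and 15 under Adams.

16 and 15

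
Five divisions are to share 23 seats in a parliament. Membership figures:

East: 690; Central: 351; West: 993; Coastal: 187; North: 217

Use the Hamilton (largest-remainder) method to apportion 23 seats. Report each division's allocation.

The standard divisor is 2438/23 = 106.
Standard quotas: East 6.509, Central 3.311, West 9.368, Coastal 1.764, North 2.047.
Lower quotas: East 6, Central 3, West 9, Coastal 1, North 2 (sum 21, leaving 2 seats).
Remainders in descending order: Coastal 0.764, East 0.509, West 0.368, Central 0.311, North 0.047.
The surplus seats go to Coastal, East.

East 7, Central 3, West 9, Coastal 2, North 2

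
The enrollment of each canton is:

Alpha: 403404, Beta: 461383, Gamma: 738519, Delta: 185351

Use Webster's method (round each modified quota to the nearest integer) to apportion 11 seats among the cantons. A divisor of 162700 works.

Alpha: 2; Beta: 3; Gamma: 5; Delta: 1

With modified divisor 162700: modified quotas Alpha 2.479, Beta 2.836, Gamma 4.539, Delta 1.139.
Rounding to the nearest integer: Alpha 2, Beta 3, Gamma 5, Delta 1 (total 11).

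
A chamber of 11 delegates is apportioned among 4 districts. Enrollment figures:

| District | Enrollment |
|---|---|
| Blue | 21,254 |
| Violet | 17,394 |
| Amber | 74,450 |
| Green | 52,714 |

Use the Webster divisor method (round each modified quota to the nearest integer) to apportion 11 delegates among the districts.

Standard divisor 165812/11 ≈ 15073.818; standard quotas: Blue 1.410, Violet 1.154, Amber 4.939, Green 3.497.
Rounding to the nearest integer gives 1, 1, 5, 3 = 10 seats, so the divisor must be adjusted.
With modified divisor 14600: modified quotas Blue 1.456, Violet 1.191, Amber 5.099, Green 3.611.
Rounding to the nearest integer: Blue 1, Violet 1, Amber 5, Green 4 (total 11).

Blue 1, Violet 1, Amber 5, Green 4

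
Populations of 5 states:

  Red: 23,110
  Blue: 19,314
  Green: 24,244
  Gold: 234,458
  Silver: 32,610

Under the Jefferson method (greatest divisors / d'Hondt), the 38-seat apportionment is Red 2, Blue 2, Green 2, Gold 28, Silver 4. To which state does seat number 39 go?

Gold

Priority for the next seat is population ÷ (current seats + 1).
Priorities: Red 7703.333, Blue 6438.000, Green 8081.333, Gold 8084.759, Silver 6522.000.
Highest priority: Gold.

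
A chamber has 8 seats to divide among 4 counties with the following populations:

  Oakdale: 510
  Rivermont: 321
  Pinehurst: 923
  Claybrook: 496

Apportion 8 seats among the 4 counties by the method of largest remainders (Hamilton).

Standard divisor: 2250 ÷ 8 ≈ 281.25.
Standard quotas: Oakdale 1.813, Rivermont 1.141, Pinehurst 3.282, Claybrook 1.764.
Lower quotas: Oakdale 1, Rivermont 1, Pinehurst 3, Claybrook 1 (sum 6, leaving 2 seats).
Remainders in descending order: Oakdale 0.813, Claybrook 0.764, Pinehurst 0.282, Rivermont 0.141.
Largest remainders: Oakdale, Claybrook receive the extra seats.

Oakdale=2, Rivermont=1, Pinehurst=3, Claybrook=2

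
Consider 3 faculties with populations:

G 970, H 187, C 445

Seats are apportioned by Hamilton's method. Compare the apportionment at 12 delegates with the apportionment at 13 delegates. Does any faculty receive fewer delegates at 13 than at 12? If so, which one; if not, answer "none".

H

At 12 seats: G 7, H 2, C 3.
At 13 seats: G 8, H 1, C 4.
H drops from 2 to 1.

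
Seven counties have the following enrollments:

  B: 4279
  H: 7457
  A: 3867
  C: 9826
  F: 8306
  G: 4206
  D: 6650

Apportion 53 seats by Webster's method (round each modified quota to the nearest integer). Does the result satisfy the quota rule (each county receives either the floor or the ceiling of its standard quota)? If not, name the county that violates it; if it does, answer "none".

Standard quotas: B 5.086, H 8.863, A 4.596, C 11.679, F 9.872, G 4.999, D 7.904.
Webster allocation: B 5, H 9, A 5, C 11, F 10, G 5, D 8.
Every allocation lies between the lower and upper quota.

none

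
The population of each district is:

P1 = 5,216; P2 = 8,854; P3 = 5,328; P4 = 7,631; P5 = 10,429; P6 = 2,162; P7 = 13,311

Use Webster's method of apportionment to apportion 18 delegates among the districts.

P1 2, P2 3, P3 2, P4 3, P5 3, P6 1, P7 4

Standard divisor 52931/18 ≈ 2940.611; standard quotas: P1 1.774, P2 3.011, P3 1.812, P4 2.595, P5 3.547, P6 0.735, P7 4.527.
Rounding to the nearest integer gives 2, 3, 2, 3, 4, 1, 5 = 20 seats, so the divisor must be adjusted.
With modified divisor 3000: modified quotas P1 1.739, P2 2.951, P3 1.776, P4 2.544, P5 3.476, P6 0.721, P7 4.437.
Rounding to the nearest integer: P1 2, P2 3, P3 2, P4 3, P5 3, P6 1, P7 4 (total 18).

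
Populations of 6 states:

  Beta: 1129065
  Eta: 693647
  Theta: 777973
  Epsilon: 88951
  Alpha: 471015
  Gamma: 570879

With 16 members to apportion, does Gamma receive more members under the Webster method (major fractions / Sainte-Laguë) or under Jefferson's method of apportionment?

Webster: Beta 5, Eta 3, Theta 3, Epsilon 0, Alpha 2, Gamma 3.
Jefferson: Beta 5, Eta 3, Theta 4, Epsilon 0, Alpha 2, Gamma 2.
Gamma gets 3 under Webster and 2 under Jefferson.

Webster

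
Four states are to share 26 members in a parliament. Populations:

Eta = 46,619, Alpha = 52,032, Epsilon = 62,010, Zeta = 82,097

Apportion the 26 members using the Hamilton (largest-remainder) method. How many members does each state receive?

Eta 5, Alpha 5, Epsilon 7, Zeta 9

Standard divisor: 242758 ÷ 26 ≈ 9336.846.
Standard quotas: Eta 4.9930, Alpha 5.5728, Epsilon 6.6414, Zeta 8.7928.
Lower quotas: Eta 4, Alpha 5, Epsilon 6, Zeta 8 (sum 23, leaving 3 seats).
Remainders in descending order: Eta 0.9930, Zeta 0.7928, Epsilon 0.6414, Alpha 0.5728.
The surplus seats go to Eta, Zeta, Epsilon.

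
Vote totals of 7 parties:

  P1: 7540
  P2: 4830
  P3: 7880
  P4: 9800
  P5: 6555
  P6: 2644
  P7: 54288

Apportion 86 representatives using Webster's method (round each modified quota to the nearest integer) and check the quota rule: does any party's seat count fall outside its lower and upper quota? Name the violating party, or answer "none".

Standard quotas: P1 6.932, P2 4.441, P3 7.245, P4 9.010, P5 6.027, P6 2.431, P7 49.914.
Webster allocation: P1 7, P2 4, P3 7, P4 9, P5 6, P6 2, P7 51.
P7 has quota 49.914 (lower 49, upper 50) but receives 51 — outside the quota interval.

P7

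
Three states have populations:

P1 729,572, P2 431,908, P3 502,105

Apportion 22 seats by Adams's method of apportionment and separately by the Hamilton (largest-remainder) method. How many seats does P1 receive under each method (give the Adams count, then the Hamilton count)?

9 and 10

Adams: P1 9, P2 6, P3 7.
Hamilton: P1 10, P2 6, P3 6.
P1 gets 9 under Adams and 10 under Hamilton.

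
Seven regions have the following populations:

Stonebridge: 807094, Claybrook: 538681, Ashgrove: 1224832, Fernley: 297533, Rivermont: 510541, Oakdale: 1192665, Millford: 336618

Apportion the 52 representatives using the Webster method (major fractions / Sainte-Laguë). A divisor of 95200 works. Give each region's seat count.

Stonebridge 8; Claybrook 6; Ashgrove 13; Fernley 3; Rivermont 5; Oakdale 13; Millford 4

With modified divisor 95200: modified quotas Stonebridge 8.478, Claybrook 5.658, Ashgrove 12.866, Fernley 3.125, Rivermont 5.363, Oakdale 12.528, Millford 3.536.
Rounding to the nearest integer: Stonebridge 8, Claybrook 6, Ashgrove 13, Fernley 3, Rivermont 5, Oakdale 13, Millford 4 (total 52).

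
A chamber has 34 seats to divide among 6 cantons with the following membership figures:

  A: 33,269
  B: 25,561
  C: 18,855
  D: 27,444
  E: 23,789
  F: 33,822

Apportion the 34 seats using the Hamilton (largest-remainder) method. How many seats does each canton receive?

Total 162740; standard divisor 162740/34 ≈ 4786.471.
Standard quotas: A 6.9506, B 5.3403, C 3.9392, D 5.7337, E 4.9701, F 7.0662.
Lower quotas: A 6, B 5, C 3, D 5, E 4, F 7 (sum 30, leaving 4 seats).
Remainders in descending order: E 0.9701, A 0.9506, C 0.9392, D 0.7337, B 0.3403, F 0.0662.
Largest remainders: E, A, C, D receive the extra seats.

A=7, B=5, C=4, D=6, E=5, F=7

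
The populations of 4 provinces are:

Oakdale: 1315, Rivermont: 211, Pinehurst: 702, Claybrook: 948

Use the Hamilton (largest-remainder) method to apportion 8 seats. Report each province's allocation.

Oakdale: 3, Rivermont: 1, Pinehurst: 2, Claybrook: 2

The standard divisor is 3176/8 = 397.
Standard quotas: Oakdale 3.312, Rivermont 0.531, Pinehurst 1.768, Claybrook 2.388.
Lower quotas: Oakdale 3, Rivermont 0, Pinehurst 1, Claybrook 2 (sum 6, leaving 2 seats).
Remainders in descending order: Pinehurst 0.768, Rivermont 0.531, Claybrook 0.388, Oakdale 0.312.
The surplus seats go to Pinehurst, Rivermont.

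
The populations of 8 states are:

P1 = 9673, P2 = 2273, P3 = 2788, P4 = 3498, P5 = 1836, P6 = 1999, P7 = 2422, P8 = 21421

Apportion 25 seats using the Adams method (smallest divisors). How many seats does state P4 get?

2

Standard divisor 45910/25 ≈ 1836.4; standard quotas: P1 5.267, P2 1.238, P3 1.518, P4 1.905, P5 1.000, P6 1.089, P7 1.319, P8 11.665.
Rounding up gives 6, 2, 2, 2, 1, 2, 2, 12 = 29 seats, so the divisor must be adjusted.
With modified divisor 2200: modified quotas P1 4.397, P2 1.033, P3 1.267, P4 1.590, P5 0.835, P6 0.909, P7 1.101, P8 9.737.
Rounding up: P1 5, P2 2, P3 2, P4 2, P5 1, P6 1, P7 2, P8 10 (total 25).
P4 receives 2.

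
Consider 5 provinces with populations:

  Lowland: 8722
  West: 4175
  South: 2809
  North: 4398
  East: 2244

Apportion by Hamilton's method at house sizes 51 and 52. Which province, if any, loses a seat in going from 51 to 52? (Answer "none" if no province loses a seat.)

none

At 51 seats: Lowland 20, West 10, South 6, North 10, East 5.
At 52 seats: Lowland 20, West 10, South 7, North 10, East 5.
No province's allocation decreased.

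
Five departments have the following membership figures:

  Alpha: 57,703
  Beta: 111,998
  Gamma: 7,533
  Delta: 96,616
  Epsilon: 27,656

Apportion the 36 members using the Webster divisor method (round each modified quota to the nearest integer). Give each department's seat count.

Alpha=7, Beta=13, Gamma=1, Delta=12, Epsilon=3

Standard divisor 301506/36 ≈ 8375.167; standard quotas: Alpha 6.890, Beta 13.373, Gamma 0.899, Delta 11.536, Epsilon 3.302.
Rounding to the nearest integer gives Alpha 7, Beta 13, Gamma 1, Delta 12, Epsilon 3 — total 36, matching the house size, so no adjustment is needed.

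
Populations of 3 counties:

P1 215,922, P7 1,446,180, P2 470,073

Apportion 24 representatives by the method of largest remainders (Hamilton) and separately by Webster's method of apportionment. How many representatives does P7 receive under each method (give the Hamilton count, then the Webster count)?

16 and 17

Hamilton: P1 3, P7 16, P2 5.
Webster: P1 2, P7 17, P2 5.
P7 gets 16 under Hamilton and 17 under Webster.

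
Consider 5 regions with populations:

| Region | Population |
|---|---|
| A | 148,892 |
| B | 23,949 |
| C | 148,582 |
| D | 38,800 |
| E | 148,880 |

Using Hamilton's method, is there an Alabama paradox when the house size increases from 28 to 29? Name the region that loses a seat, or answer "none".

At 28 seats: A 8, B 2, C 8, D 2, E 8.
At 29 seats: A 9, B 1, C 8, D 2, E 9.
B drops from 2 to 1.

B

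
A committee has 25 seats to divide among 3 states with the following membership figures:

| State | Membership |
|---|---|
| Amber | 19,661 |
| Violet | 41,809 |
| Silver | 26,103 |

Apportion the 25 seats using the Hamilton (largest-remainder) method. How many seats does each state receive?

The standard divisor is 87573/25 ≈ 3502.92.
Standard quotas: Amber 5.6127, Violet 11.9355, Silver 7.4518.
Lower quotas: Amber 5, Violet 11, Silver 7 (sum 23, leaving 2 seats).
Remainders in descending order: Violet 0.9355, Amber 0.6127, Silver 0.4518.
Largest remainders: Violet, Amber receive the extra seats.

Amber 6, Violet 12, Silver 7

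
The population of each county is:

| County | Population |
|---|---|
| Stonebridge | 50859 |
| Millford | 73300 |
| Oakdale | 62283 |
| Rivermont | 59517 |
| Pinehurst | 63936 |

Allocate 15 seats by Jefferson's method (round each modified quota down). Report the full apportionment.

Stonebridge 2, Millford 4, Oakdale 3, Rivermont 3, Pinehurst 3

Standard divisor 309895/15 ≈ 20659.667; standard quotas: Stonebridge 2.462, Millford 3.548, Oakdale 3.015, Rivermont 2.881, Pinehurst 3.095.
Rounding down gives 2, 3, 3, 2, 3 = 13 seats, so the divisor must be adjusted.
With modified divisor 17600: modified quotas Stonebridge 2.890, Millford 4.165, Oakdale 3.539, Rivermont 3.382, Pinehurst 3.633.
Rounding down: Stonebridge 2, Millford 4, Oakdale 3, Rivermont 3, Pinehurst 3 (total 15).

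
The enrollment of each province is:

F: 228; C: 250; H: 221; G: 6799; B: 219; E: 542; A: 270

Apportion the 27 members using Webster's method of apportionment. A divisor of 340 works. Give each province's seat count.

F 1, C 1, H 1, G 20, B 1, E 2, A 1

With modified divisor 340: modified quotas F 0.671, C 0.735, H 0.650, G 19.997, B 0.644, E 1.594, A 0.794.
Rounding to the nearest integer: F 1, C 1, H 1, G 20, B 1, E 2, A 1 (total 27).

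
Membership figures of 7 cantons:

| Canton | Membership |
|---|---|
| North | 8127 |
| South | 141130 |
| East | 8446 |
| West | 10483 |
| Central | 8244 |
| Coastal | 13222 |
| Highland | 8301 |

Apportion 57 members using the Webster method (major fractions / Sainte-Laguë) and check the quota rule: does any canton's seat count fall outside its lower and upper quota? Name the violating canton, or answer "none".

Standard quotas: North 2.340, South 40.638, East 2.432, West 3.019, Central 2.374, Coastal 3.807, Highland 2.390.
Webster allocation: North 2, South 42, East 2, West 3, Central 2, Coastal 4, Highland 2.
South has quota 40.638 (lower 40, upper 41) but receives 42 — outside the quota interval.

South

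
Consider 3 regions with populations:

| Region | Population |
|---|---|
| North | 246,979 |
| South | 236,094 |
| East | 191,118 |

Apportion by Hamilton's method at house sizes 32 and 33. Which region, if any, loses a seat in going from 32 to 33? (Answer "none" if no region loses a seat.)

At 32 seats: North 12, South 11, East 9.
At 33 seats: North 12, South 12, East 9.
No region's allocation decreased.

none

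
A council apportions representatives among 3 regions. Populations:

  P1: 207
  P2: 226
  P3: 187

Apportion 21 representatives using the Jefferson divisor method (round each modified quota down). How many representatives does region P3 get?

Standard divisor 620/21 ≈ 29.524; standard quotas: P1 7.011, P2 7.655, P3 6.334.
Rounding down gives 7, 7, 6 = 20 seats, so the divisor must be adjusted.
With modified divisor 27: modified quotas P1 7.667, P2 8.370, P3 6.926.
Rounding down: P1 7, P2 8, P3 6 (total 21).
P3 receives 6.

6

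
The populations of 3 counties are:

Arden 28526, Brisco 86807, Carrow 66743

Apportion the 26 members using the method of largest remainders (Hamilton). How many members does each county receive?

The standard divisor is 182076/26 ≈ 7002.923.
Standard quotas: Arden 4.0734, Brisco 12.3958, Carrow 9.5307.
Lower quotas: Arden 4, Brisco 12, Carrow 9 (sum 25, leaving 1 seat).
Remainders in descending order: Carrow 0.5307, Brisco 0.3958, Arden 0.0734.
The surplus seat goes to Carrow.

Arden 4, Brisco 12, Carrow 10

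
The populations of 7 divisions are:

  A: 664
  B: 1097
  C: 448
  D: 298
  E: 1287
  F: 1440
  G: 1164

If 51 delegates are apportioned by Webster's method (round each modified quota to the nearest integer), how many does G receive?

9

Standard divisor 6398/51 ≈ 125.451; standard quotas: A 5.293, B 8.744, C 3.571, D 2.375, E 10.259, F 11.479, G 9.279.
Rounding to the nearest integer gives 5, 9, 4, 2, 10, 11, 9 = 50 seats, so the divisor must be adjusted.
With modified divisor 124: modified quotas A 5.355, B 8.847, C 3.613, D 2.403, E 10.379, F 11.613, G 9.387.
Rounding to the nearest integer: A 5, B 9, C 4, D 2, E 10, F 12, G 9 (total 51).
G receives 9.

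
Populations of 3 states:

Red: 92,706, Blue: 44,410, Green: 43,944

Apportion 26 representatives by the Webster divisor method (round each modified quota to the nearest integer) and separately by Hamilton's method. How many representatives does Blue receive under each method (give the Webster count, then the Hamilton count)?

Webster: Red 14, Blue 6, Green 6.
Hamilton: Red 13, Blue 7, Green 6.
Blue gets 6 under Webster and 7 under Hamilton.

6 and 7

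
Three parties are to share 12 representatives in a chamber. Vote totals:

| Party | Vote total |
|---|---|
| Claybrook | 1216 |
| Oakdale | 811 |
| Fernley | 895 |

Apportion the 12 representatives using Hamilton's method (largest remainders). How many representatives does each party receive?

Total 2922; standard divisor 2922/12 ≈ 243.5.
Standard quotas: Claybrook 4.994, Oakdale 3.331, Fernley 3.676.
Lower quotas: Claybrook 4, Oakdale 3, Fernley 3 (sum 10, leaving 2 seats).
Remainders in descending order: Claybrook 0.994, Fernley 0.676, Oakdale 0.331.
Largest remainders: Claybrook, Fernley receive the extra seats.

Claybrook 5; Oakdale 3; Fernley 4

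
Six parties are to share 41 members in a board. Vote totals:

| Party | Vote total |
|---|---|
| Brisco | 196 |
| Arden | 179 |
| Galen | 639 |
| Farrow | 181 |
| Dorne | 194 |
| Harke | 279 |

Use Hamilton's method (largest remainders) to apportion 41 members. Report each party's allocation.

The standard divisor is 1668/41 ≈ 40.683.
Standard quotas: Brisco 4.818, Arden 4.400, Galen 15.707, Farrow 4.449, Dorne 4.769, Harke 6.858.
Lower quotas: Brisco 4, Arden 4, Galen 15, Farrow 4, Dorne 4, Harke 6 (sum 37, leaving 4 seats).
Remainders in descending order: Harke 0.858, Brisco 0.818, Dorne 0.769, Galen 0.707, Farrow 0.449, Arden 0.400.
The surplus seats go to Harke, Brisco, Dorne, Galen.

Brisco 5, Arden 4, Galen 16, Farrow 4, Dorne 5, Harke 7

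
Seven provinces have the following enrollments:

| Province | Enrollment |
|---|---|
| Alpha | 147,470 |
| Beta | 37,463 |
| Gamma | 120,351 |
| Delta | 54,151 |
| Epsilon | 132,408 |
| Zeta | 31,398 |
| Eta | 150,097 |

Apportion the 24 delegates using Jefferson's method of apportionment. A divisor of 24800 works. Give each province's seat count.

Alpha: 5; Beta: 1; Gamma: 4; Delta: 2; Epsilon: 5; Zeta: 1; Eta: 6

With modified divisor 24800: modified quotas Alpha 5.946, Beta 1.511, Gamma 4.853, Delta 2.184, Epsilon 5.339, Zeta 1.266, Eta 6.052.
Rounding down: Alpha 5, Beta 1, Gamma 4, Delta 2, Epsilon 5, Zeta 1, Eta 6 (total 24).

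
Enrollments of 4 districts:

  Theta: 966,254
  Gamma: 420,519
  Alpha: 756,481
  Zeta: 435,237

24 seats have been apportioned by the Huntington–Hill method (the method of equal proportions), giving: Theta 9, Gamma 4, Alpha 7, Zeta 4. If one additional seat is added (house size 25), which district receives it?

Priority for the next seat is population ÷ (√(s·(s+1))).
Priorities: Theta 101852.115, Gamma 94030.907, Alpha 101089.026, Zeta 97321.952.
Highest priority: Theta.

Theta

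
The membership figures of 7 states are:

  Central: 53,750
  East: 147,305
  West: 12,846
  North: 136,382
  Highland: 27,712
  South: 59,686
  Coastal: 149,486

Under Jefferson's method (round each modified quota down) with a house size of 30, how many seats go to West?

Standard divisor 587167/30 ≈ 19572.233; standard quotas: Central 2.746, East 7.526, West 0.656, North 6.968, Highland 1.416, South 3.050, Coastal 7.638.
Rounding down gives 2, 7, 0, 6, 1, 3, 7 = 26 seats, so the divisor must be adjusted.
With modified divisor 17500: modified quotas Central 3.071, East 8.417, West 0.734, North 7.793, Highland 1.584, South 3.411, Coastal 8.542.
Rounding down: Central 3, East 8, West 0, North 7, Highland 1, South 3, Coastal 8 (total 30).
West receives 0.

0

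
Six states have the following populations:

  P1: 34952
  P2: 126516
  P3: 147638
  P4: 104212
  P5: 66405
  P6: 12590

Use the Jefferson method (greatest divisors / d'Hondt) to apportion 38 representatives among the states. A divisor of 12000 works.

With modified divisor 12000: modified quotas P1 2.913, P2 10.543, P3 12.303, P4 8.684, P5 5.534, P6 1.049.
Rounding down: P1 2, P2 10, P3 12, P4 8, P5 5, P6 1 (total 38).

P1=2; P2=10; P3=12; P4=8; P5=5; P6=1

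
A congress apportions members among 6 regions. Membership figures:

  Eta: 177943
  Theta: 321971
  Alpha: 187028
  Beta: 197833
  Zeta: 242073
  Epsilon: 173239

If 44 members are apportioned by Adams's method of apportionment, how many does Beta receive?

7

Standard divisor 1300087/44 ≈ 29547.432; standard quotas: Eta 6.022, Theta 10.897, Alpha 6.330, Beta 6.695, Zeta 8.193, Epsilon 5.863.
Rounding up gives 7, 11, 7, 7, 9, 6 = 47 seats, so the divisor must be adjusted.
With modified divisor 31700: modified quotas Eta 5.613, Theta 10.157, Alpha 5.900, Beta 6.241, Zeta 7.636, Epsilon 5.465.
Rounding up: Eta 6, Theta 11, Alpha 6, Beta 7, Zeta 8, Epsilon 6 (total 44).
Beta receives 7.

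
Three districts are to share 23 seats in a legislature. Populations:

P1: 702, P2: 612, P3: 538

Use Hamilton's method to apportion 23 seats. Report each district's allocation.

Total 1852; standard divisor 1852/23 ≈ 80.522.
Standard quotas: P1 8.718, P2 7.600, P3 6.681.
Lower quotas: P1 8, P2 7, P3 6 (sum 21, leaving 2 seats).
Remainders in descending order: P1 0.718, P3 0.681, P2 0.600.
The surplus seats go to P1, P3.

P1 9, P2 7, P3 7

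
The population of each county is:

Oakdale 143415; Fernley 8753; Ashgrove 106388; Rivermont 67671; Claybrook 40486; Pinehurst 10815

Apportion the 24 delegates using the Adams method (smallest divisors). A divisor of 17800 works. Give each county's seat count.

With modified divisor 17800: modified quotas Oakdale 8.057, Fernley 0.492, Ashgrove 5.977, Rivermont 3.802, Claybrook 2.274, Pinehurst 0.608.
Rounding up: Oakdale 9, Fernley 1, Ashgrove 6, Rivermont 4, Claybrook 3, Pinehurst 1 (total 24).

Oakdale: 9; Fernley: 1; Ashgrove: 6; Rivermont: 4; Claybrook: 3; Pinehurst: 1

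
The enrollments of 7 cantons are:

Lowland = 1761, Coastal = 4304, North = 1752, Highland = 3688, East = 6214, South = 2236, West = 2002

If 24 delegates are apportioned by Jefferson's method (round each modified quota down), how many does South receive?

Standard divisor 21957/24 ≈ 914.875; standard quotas: Lowland 1.925, Coastal 4.704, North 1.915, Highland 4.031, East 6.792, South 2.444, West 2.188.
Rounding down gives 1, 4, 1, 4, 6, 2, 2 = 20 seats, so the divisor must be adjusted.
With modified divisor 800: modified quotas Lowland 2.201, Coastal 5.380, North 2.190, Highland 4.610, East 7.768, South 2.795, West 2.502.
Rounding down: Lowland 2, Coastal 5, North 2, Highland 4, East 7, South 2, West 2 (total 24).
South receives 2.

2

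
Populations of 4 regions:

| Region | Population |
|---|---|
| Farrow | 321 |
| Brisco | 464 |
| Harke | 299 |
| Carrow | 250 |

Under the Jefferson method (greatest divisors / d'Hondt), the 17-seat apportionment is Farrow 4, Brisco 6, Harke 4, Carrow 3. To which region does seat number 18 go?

Priority for the next seat is population ÷ (current seats + 1).
Priorities: Farrow 64.200, Brisco 66.286, Harke 59.800, Carrow 62.500.
Highest priority: Brisco.

Brisco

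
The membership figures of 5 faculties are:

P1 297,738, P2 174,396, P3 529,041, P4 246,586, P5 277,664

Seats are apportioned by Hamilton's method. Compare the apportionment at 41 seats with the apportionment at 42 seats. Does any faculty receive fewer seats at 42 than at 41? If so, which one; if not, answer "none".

none

At 41 seats: P1 8, P2 5, P3 14, P4 7, P5 7.
At 42 seats: P1 8, P2 5, P3 14, P4 7, P5 8.
No faculty's allocation decreased.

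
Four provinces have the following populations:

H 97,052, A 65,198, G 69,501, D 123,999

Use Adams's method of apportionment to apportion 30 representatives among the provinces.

Standard divisor 355750/30 ≈ 11858.333; standard quotas: H 8.184, A 5.498, G 5.861, D 10.457.
Rounding up gives 9, 6, 6, 11 = 32 seats, so the divisor must be adjusted.
With modified divisor 12700: modified quotas H 7.642, A 5.134, G 5.473, D 9.764.
Rounding up: H 8, A 6, G 6, D 10 (total 30).

H 8, A 6, G 6, D 10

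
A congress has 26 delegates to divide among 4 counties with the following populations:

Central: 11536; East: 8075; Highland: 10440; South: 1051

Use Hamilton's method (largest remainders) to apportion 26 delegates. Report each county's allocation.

Central 9, East 7, Highland 9, South 1

The standard divisor is 31102/26 ≈ 1196.231.
Standard quotas: Central 9.6436, East 6.7504, Highland 8.7274, South 0.8786.
Lower quotas: Central 9, East 6, Highland 8, South 0 (sum 23, leaving 3 seats).
Remainders in descending order: South 0.8786, East 0.7504, Highland 0.7274, Central 0.6436.
The surplus seats go to South, East, Highland.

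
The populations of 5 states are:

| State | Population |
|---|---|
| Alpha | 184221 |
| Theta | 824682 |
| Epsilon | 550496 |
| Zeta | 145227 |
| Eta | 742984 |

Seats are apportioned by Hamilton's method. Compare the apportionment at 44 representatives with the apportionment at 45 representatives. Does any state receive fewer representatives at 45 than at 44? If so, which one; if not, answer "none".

none

At 44 seats: Alpha 3, Theta 15, Epsilon 10, Zeta 3, Eta 13.
At 45 seats: Alpha 3, Theta 15, Epsilon 10, Zeta 3, Eta 14.
No state's allocation decreased.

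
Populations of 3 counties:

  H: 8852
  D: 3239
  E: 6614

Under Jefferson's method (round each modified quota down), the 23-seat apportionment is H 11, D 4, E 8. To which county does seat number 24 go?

Priority for the next seat is population ÷ (current seats + 1).
Priorities: H 737.667, D 647.800, E 734.889.
Highest priority: H.

H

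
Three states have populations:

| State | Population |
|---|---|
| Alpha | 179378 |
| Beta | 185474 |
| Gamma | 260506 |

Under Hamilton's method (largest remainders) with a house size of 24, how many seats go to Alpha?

7

Total 625358; standard divisor 625358/24 ≈ 26056.583.
Standard quotas: Alpha 6.8842, Beta 7.1181, Gamma 9.9977.
Lower quotas: Alpha 6, Beta 7, Gamma 9 (sum 22, leaving 2 seats).
Remainders in descending order: Gamma 0.9977, Alpha 0.8842, Beta 0.1181.
Largest remainders: Gamma, Alpha receive the extra seats.
Alpha receives 7.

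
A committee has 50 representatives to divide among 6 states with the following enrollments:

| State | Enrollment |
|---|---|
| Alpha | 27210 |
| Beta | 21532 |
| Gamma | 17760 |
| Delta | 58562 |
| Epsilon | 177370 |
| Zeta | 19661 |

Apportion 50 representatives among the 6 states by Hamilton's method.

Alpha: 4, Beta: 3, Gamma: 3, Delta: 9, Epsilon: 28, Zeta: 3

Standard divisor: 322095 ÷ 50 ≈ 6441.9.
Standard quotas: Alpha 4.2239, Beta 3.3425, Gamma 2.7570, Delta 9.0908, Epsilon 27.5338, Zeta 3.0520.
Lower quotas: Alpha 4, Beta 3, Gamma 2, Delta 9, Epsilon 27, Zeta 3 (sum 48, leaving 2 seats).
Remainders in descending order: Gamma 0.7570, Epsilon 0.5338, Beta 0.3425, Alpha 0.2239, Delta 0.0908, Zeta 0.0520.
Largest remainders: Gamma, Epsilon receive the extra seats.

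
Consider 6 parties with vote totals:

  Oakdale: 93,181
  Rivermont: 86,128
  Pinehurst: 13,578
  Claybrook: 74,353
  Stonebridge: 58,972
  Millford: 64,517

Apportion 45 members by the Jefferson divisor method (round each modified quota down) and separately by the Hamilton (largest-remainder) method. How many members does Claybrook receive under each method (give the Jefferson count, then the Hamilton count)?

Jefferson: Oakdale 11, Rivermont 10, Pinehurst 1, Claybrook 9, Stonebridge 7, Millford 7.
Hamilton: Oakdale 11, Rivermont 10, Pinehurst 2, Claybrook 8, Stonebridge 7, Millford 7.
Claybrook gets 9 under Jefferson and 8 under Hamilton.

9 and 8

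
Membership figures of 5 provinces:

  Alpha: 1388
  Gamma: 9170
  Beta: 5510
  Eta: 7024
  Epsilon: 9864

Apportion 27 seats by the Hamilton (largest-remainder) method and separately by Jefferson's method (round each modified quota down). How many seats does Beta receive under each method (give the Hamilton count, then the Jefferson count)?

Hamilton: Alpha 1, Gamma 7, Beta 5, Eta 6, Epsilon 8.
Jefferson: Alpha 1, Gamma 8, Beta 4, Eta 6, Epsilon 8.
Beta gets 5 under Hamilton and 4 under Jefferson.

5 and 4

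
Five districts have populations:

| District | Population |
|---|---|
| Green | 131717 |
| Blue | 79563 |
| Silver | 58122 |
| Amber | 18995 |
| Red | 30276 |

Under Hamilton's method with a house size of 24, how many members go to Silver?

4

Total 318673; standard divisor 318673/24 ≈ 13278.042.
Standard quotas: Green 9.9199, Blue 5.9921, Silver 4.3773, Amber 1.4306, Red 2.2802.
Lower quotas: Green 9, Blue 5, Silver 4, Amber 1, Red 2 (sum 21, leaving 3 seats).
Remainders in descending order: Blue 0.9921, Green 0.9199, Amber 0.4306, Silver 0.3773, Red 0.2802.
The surplus seats go to Blue, Green, Amber.
Silver receives 4.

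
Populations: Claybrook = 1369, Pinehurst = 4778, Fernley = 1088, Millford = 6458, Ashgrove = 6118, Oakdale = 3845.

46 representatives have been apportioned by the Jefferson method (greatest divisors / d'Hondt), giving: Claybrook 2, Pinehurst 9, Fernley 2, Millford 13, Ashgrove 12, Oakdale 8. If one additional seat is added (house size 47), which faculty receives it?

Pinehurst

Priority for the next seat is population ÷ (current seats + 1).
Priorities: Claybrook 456.333, Pinehurst 477.800, Fernley 362.667, Millford 461.286, Ashgrove 470.615, Oakdale 427.222.
Highest priority: Pinehurst.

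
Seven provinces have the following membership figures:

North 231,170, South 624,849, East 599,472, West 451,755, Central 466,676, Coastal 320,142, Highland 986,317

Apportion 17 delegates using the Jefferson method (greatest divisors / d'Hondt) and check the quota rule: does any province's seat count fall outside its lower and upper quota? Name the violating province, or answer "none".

none

Standard quotas: North 1.068, South 2.886, East 2.769, West 2.087, Central 2.156, Coastal 1.479, Highland 4.556.
Jefferson allocation: North 1, South 3, East 3, West 2, Central 2, Coastal 1, Highland 5.
Every allocation lies between the lower and upper quota.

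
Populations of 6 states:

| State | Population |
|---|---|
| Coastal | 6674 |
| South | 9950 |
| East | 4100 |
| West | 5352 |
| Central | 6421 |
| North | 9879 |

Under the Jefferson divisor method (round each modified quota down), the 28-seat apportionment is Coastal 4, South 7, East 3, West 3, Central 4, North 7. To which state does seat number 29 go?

West

Priority for the next seat is population ÷ (current seats + 1).
Priorities: Coastal 1334.800, South 1243.750, East 1025.000, West 1338.000, Central 1284.200, North 1234.875.
Highest priority: West.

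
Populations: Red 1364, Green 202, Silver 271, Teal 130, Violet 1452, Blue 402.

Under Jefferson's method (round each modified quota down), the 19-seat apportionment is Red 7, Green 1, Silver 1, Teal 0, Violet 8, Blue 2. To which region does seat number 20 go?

Priority for the next seat is population ÷ (current seats + 1).
Priorities: Red 170.500, Green 101.000, Silver 135.500, Teal 130.000, Violet 161.333, Blue 134.000.
Highest priority: Red.

Red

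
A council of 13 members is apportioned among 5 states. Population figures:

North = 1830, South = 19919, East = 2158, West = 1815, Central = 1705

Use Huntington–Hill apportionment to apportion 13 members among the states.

North 1; South 9; East 1; West 1; Central 1

With divisor 2224: modified quotas North 0.823, South 8.956, East 0.970, West 0.816, Central 0.767.
Geometric-mean thresholds: North (min 1), South √(8·9)=8.485, East (min 1), West (min 1), Central (min 1).
Each quota rounded against its threshold gives North 1, South 9, East 1, West 1, Central 1 (total 13).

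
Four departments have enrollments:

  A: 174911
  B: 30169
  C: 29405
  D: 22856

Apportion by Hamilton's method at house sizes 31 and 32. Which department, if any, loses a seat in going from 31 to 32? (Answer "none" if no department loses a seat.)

none

At 31 seats: A 21, B 4, C 3, D 3.
At 32 seats: A 22, B 4, C 3, D 3.
No department's allocation decreased.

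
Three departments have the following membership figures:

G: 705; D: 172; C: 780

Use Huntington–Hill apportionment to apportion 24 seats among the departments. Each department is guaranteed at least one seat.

With divisor 69: modified quotas G 10.217, D 2.493, C 11.304.
Geometric-mean thresholds: G √(10·11)=10.488, D √(2·3)=2.449, C √(11·12)=11.489.
Each quota rounded against its threshold gives G 10, D 3, C 11 (total 24).

G 10; D 3; C 11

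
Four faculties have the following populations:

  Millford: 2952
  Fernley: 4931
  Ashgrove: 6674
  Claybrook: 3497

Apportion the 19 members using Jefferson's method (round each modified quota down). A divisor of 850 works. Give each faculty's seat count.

With modified divisor 850: modified quotas Millford 3.473, Fernley 5.801, Ashgrove 7.852, Claybrook 4.114.
Rounding down: Millford 3, Fernley 5, Ashgrove 7, Claybrook 4 (total 19).

Millford=3, Fernley=5, Ashgrove=7, Claybrook=4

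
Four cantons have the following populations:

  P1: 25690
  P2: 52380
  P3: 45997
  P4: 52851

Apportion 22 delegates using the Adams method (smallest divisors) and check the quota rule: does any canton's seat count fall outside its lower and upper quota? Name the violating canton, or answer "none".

Standard quotas: P1 3.195, P2 6.514, P3 5.720, P4 6.572.
Adams allocation: P1 3, P2 6, P3 6, P4 7.
Every allocation lies between the lower and upper quota.

none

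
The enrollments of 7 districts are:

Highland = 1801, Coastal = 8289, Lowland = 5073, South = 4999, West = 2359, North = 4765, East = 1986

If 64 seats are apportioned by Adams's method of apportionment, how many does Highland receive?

4

Standard divisor 29272/64 ≈ 457.375; standard quotas: Highland 3.938, Coastal 18.123, Lowland 11.092, South 10.930, West 5.158, North 10.418, East 4.342.
Rounding up gives 4, 19, 12, 11, 6, 11, 5 = 68 seats, so the divisor must be adjusted.
With modified divisor 480: modified quotas Highland 3.752, Coastal 17.269, Lowland 10.569, South 10.415, West 4.915, North 9.927, East 4.138.
Rounding up: Highland 4, Coastal 18, Lowland 11, South 11, West 5, North 10, East 5 (total 64).
Highland receives 4.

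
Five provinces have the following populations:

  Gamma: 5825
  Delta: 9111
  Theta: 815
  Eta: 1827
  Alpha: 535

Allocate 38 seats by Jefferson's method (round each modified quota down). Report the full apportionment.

Gamma=12, Delta=20, Theta=1, Eta=4, Alpha=1

Standard divisor 18113/38 ≈ 476.658; standard quotas: Gamma 12.221, Delta 19.114, Theta 1.710, Eta 3.833, Alpha 1.122.
Rounding down gives 12, 19, 1, 3, 1 = 36 seats, so the divisor must be adjusted.
With modified divisor 450: modified quotas Gamma 12.944, Delta 20.247, Theta 1.811, Eta 4.060, Alpha 1.189.
Rounding down: Gamma 12, Delta 20, Theta 1, Eta 4, Alpha 1 (total 38).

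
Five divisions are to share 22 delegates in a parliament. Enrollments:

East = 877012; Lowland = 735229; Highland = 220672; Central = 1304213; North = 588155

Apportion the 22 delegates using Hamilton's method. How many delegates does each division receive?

East=5, Lowland=4, Highland=1, Central=8, North=4

The standard divisor is 3725281/22 ≈ 169330.955.
Standard quotas: East 5.1793, Lowland 4.3420, Highland 1.3032, Central 7.7022, North 3.4734.
Lower quotas: East 5, Lowland 4, Highland 1, Central 7, North 3 (sum 20, leaving 2 seats).
Remainders in descending order: Central 0.7022, North 0.4734, Lowland 0.3420, Highland 0.3032, East 0.1793.
Largest remainders: Central, North receive the extra seats.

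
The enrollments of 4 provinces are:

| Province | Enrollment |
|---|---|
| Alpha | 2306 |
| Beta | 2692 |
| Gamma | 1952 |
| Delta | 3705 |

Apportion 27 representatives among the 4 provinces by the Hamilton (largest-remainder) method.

Alpha: 6, Beta: 7, Gamma: 5, Delta: 9

Standard divisor: 10655 ÷ 27 ≈ 394.63.
Standard quotas: Alpha 5.843, Beta 6.822, Gamma 4.946, Delta 9.389.
Lower quotas: Alpha 5, Beta 6, Gamma 4, Delta 9 (sum 24, leaving 3 seats).
Remainders in descending order: Gamma 0.946, Alpha 0.843, Beta 0.822, Delta 0.389.
The surplus seats go to Gamma, Alpha, Beta.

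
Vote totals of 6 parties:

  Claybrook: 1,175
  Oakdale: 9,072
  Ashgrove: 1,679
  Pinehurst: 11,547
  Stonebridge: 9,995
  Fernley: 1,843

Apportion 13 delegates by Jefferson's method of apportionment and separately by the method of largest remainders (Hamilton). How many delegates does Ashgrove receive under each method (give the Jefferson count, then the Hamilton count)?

0 and 1

Jefferson: Claybrook 0, Oakdale 4, Ashgrove 0, Pinehurst 5, Stonebridge 4, Fernley 0.
Hamilton: Claybrook 0, Oakdale 3, Ashgrove 1, Pinehurst 4, Stonebridge 4, Fernley 1.
Ashgrove gets 0 under Jefferson and 1 under Hamilton.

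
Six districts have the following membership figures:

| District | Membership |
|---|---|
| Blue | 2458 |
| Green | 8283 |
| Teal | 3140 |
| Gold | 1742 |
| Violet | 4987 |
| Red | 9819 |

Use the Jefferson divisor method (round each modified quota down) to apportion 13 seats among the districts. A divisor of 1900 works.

With modified divisor 1900: modified quotas Blue 1.294, Green 4.359, Teal 1.653, Gold 0.917, Violet 2.625, Red 5.168.
Rounding down: Blue 1, Green 4, Teal 1, Gold 0, Violet 2, Red 5 (total 13).

Blue 1, Green 4, Teal 1, Gold 0, Violet 2, Red 5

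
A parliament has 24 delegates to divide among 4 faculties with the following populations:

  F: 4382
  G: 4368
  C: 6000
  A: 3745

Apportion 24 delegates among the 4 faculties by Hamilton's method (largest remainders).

Standard divisor: 18495 ÷ 24 ≈ 770.625.
Standard quotas: F 5.6863, G 5.6681, C 7.7859, A 4.8597.
Lower quotas: F 5, G 5, C 7, A 4 (sum 21, leaving 3 seats).
Remainders in descending order: A 0.8597, C 0.7859, F 0.6863, G 0.6681.
Largest remainders: A, C, F receive the extra seats.

F 6; G 5; C 8; A 5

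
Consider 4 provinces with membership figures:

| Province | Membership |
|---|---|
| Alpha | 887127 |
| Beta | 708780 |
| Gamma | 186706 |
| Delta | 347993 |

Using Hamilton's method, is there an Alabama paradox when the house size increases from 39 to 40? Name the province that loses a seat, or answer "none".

At 39 seats: Alpha 16, Beta 13, Gamma 4, Delta 6.
At 40 seats: Alpha 17, Beta 13, Gamma 3, Delta 7.
Gamma drops from 4 to 3.

Gamma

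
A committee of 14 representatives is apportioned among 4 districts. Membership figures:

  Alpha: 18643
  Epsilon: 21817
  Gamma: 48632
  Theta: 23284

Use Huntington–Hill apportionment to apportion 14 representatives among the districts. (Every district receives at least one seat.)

With divisor 8245: modified quotas Alpha 2.261, Epsilon 2.646, Gamma 5.898, Theta 2.824.
Geometric-mean thresholds: Alpha √(2·3)=2.449, Epsilon √(2·3)=2.449, Gamma √(5·6)=5.477, Theta √(2·3)=2.449.
Each quota rounded against its threshold gives Alpha 2, Epsilon 3, Gamma 6, Theta 3 (total 14).

Alpha 2, Epsilon 3, Gamma 6, Theta 3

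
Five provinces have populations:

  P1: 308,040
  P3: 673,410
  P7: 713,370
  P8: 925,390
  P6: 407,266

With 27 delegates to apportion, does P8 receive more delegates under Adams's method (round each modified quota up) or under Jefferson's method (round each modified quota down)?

Jefferson

Adams: P1 3, P3 6, P7 6, P8 8, P6 4.
Jefferson: P1 3, P3 6, P7 6, P8 9, P6 3.
P8 gets 8 under Adams and 9 under Jefferson.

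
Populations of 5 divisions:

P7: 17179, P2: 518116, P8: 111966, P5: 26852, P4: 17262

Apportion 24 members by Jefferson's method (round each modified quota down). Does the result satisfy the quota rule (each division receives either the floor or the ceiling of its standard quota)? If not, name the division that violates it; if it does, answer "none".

P2

Standard quotas: P7 0.596, P2 17.986, P8 3.887, P5 0.932, P4 0.599.
Jefferson allocation: P7 0, P2 19, P8 4, P5 1, P4 0.
P2 has quota 17.986 (lower 17, upper 18) but receives 19 — outside the quota interval.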